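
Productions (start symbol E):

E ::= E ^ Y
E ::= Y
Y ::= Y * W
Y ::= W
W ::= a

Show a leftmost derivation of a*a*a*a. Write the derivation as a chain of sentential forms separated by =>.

E => Y   [E ::= Y]
Y => Y*W   [Y ::= Y * W]
Y*W => Y*W*W   [Y ::= Y * W]
Y*W*W => Y*W*W*W   [Y ::= Y * W]
Y*W*W*W => W*W*W*W   [Y ::= W]
W*W*W*W => a*W*W*W   [W ::= a]
a*W*W*W => a*a*W*W   [W ::= a]
a*a*W*W => a*a*a*W   [W ::= a]
a*a*a*W => a*a*a*a   [W ::= a]

E=>Y=>Y*W=>Y*W*W=>Y*W*W*W=>W*W*W*W=>a*W*W*W=>a*a*W*W=>a*a*a*W=>a*a*a*a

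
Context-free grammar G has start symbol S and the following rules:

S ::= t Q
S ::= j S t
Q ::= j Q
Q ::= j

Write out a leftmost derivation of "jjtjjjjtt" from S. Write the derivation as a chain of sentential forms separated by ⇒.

S ⇒ jSt   [S ::= j S t]
jSt ⇒ jjStt   [S ::= j S t]
jjStt ⇒ jjtQtt   [S ::= t Q]
jjtQtt ⇒ jjtjQtt   [Q ::= j Q]
jjtjQtt ⇒ jjtjjQtt   [Q ::= j Q]
jjtjjQtt ⇒ jjtjjjQtt   [Q ::= j Q]
jjtjjjQtt ⇒ jjtjjjjtt   [Q ::= j]

S⇒jSt⇒jjStt⇒jjtQtt⇒jjtjQtt⇒jjtjjQtt⇒jjtjjjQtt⇒jjtjjjjtt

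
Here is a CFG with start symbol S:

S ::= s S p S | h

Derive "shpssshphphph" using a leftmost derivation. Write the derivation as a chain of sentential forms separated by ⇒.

S ⇒ sSpS ⇒ shpS ⇒ shpsSpS ⇒ shpssSpSpS ⇒ shpsssSpSpSpS ⇒ shpssshpSpSpS ⇒ shpssshphpSpS ⇒ shpssshphphpS ⇒ shpssshphphph

S ⇒ sSpS   [S ::= s S p S]
sSpS ⇒ shpS   [S ::= h]
shpS ⇒ shpsSpS   [S ::= s S p S]
shpsSpS ⇒ shpssSpSpS   [S ::= s S p S]
shpssSpSpS ⇒ shpsssSpSpSpS   [S ::= s S p S]
shpsssSpSpSpS ⇒ shpssshpSpSpS   [S ::= h]
shpssshpSpSpS ⇒ shpssshphpSpS   [S ::= h]
shpssshphpSpS ⇒ shpssshphphpS   [S ::= h]
shpssshphphpS ⇒ shpssshphphph   [S ::= h]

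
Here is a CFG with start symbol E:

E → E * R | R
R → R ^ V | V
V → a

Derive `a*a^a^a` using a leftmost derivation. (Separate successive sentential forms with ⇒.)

E ⇒ E*R ⇒ R*R ⇒ V*R ⇒ a*R ⇒ a*R^V ⇒ a*R^V^V ⇒ a*V^V^V ⇒ a*a^V^V ⇒ a*a^a^V ⇒ a*a^a^a

E ⇒ E*R   [E → E * R]
E*R ⇒ R*R   [E → R]
R*R ⇒ V*R   [R → V]
V*R ⇒ a*R   [V → a]
a*R ⇒ a*R^V   [R → R ^ V]
a*R^V ⇒ a*R^V^V   [R → R ^ V]
a*R^V^V ⇒ a*V^V^V   [R → V]
a*V^V^V ⇒ a*a^V^V   [V → a]
a*a^V^V ⇒ a*a^a^V   [V → a]
a*a^a^V ⇒ a*a^a^a   [V → a]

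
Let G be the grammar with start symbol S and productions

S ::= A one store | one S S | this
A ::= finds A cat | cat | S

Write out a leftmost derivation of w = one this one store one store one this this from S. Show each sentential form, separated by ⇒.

S ⇒ one S S   [S ::= one S S]
one S S ⇒ one A one store S   [S ::= A one store]
one A one store S ⇒ one S one store S   [A ::= S]
one S one store S ⇒ one A one store one store S   [S ::= A one store]
one A one store one store S ⇒ one S one store one store S   [A ::= S]
one S one store one store S ⇒ one this one store one store S   [S ::= this]
one this one store one store S ⇒ one this one store one store one S S   [S ::= one S S]
one this one store one store one S S ⇒ one this one store one store one this S   [S ::= this]
one this one store one store one this S ⇒ one this one store one store one this this   [S ::= this]

S ⇒ one S S ⇒ one A one store S ⇒ one S one store S ⇒ one A one store one store S ⇒ one S one store one store S ⇒ one this one store one store S ⇒ one this one store one store one S S ⇒ one this one store one store one this S ⇒ one this one store one store one this this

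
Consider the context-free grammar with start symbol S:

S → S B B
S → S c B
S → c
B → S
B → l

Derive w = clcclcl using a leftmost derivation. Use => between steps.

S => SBB => cBB => clB => clS => clScB => clScBcB => clccBcB => clcclcB => clcclcl

S => SBB   [S → S B B]
SBB => cBB   [S → c]
cBB => clB   [B → l]
clB => clS   [B → S]
clS => clScB   [S → S c B]
clScB => clScBcB   [S → S c B]
clScBcB => clccBcB   [S → c]
clccBcB => clcclcB   [B → l]
clcclcB => clcclcl   [B → l]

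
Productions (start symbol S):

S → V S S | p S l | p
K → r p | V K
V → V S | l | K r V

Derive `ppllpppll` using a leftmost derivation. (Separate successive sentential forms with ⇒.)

S ⇒ pSl   [S → p S l]
pSl ⇒ ppSll   [S → p S l]
ppSll ⇒ ppVSSll   [S → V S S]
ppVSSll ⇒ pplSSll   [V → l]
pplSSll ⇒ pplVSSSll   [S → V S S]
pplVSSSll ⇒ ppllSSSll   [V → l]
ppllSSSll ⇒ ppllpSSll   [S → p]
ppllpSSll ⇒ ppllppSll   [S → p]
ppllppSll ⇒ ppllpppll   [S → p]

S ⇒ pSl ⇒ ppSll ⇒ ppVSSll ⇒ pplSSll ⇒ pplVSSSll ⇒ ppllSSSll ⇒ ppllpSSll ⇒ ppllppSll ⇒ ppllpppll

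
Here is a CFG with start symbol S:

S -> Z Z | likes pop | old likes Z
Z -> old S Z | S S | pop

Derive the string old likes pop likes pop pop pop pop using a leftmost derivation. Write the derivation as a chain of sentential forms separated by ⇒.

S ⇒ Z Z ⇒ old S Z Z ⇒ old Z Z Z Z ⇒ old S S Z Z Z ⇒ old likes pop S Z Z Z ⇒ old likes pop likes pop Z Z Z ⇒ old likes pop likes pop pop Z Z ⇒ old likes pop likes pop pop pop Z ⇒ old likes pop likes pop pop pop pop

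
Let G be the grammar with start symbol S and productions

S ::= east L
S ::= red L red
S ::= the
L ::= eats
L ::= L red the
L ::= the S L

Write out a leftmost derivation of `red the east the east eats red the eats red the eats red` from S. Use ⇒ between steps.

S ⇒ red L red ⇒ red the S L red ⇒ red the east L L red ⇒ red the east L red the L red ⇒ red the east the S L red the L red ⇒ red the east the east L L red the L red ⇒ red the east the east L red the L red the L red ⇒ red the east the east eats red the L red the L red ⇒ red the east the east eats red the eats red the L red ⇒ red the east the east eats red the eats red the eats red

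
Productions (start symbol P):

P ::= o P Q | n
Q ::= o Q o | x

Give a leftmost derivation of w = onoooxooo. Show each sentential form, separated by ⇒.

P ⇒ oPQ ⇒ onQ ⇒ onoQo ⇒ onooQoo ⇒ onoooQooo ⇒ onoooxooo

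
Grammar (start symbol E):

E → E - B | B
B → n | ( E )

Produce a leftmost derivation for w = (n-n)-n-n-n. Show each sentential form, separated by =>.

E=>E-B=>E-B-B=>E-B-B-B=>B-B-B-B=>(E)-B-B-B=>(E-B)-B-B-B=>(B-B)-B-B-B=>(n-B)-B-B-B=>(n-n)-B-B-B=>(n-n)-n-B-B=>(n-n)-n-n-B=>(n-n)-n-n-n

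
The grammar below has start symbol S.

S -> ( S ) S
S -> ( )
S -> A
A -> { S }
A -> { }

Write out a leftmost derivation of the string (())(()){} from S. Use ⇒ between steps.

S ⇒ (S)S ⇒ (())S ⇒ (())(S)S ⇒ (())(())S ⇒ (())(())A ⇒ (())(()){}

S ⇒ (S)S   [S -> ( S ) S]
(S)S ⇒ (())S   [S -> ( )]
(())S ⇒ (())(S)S   [S -> ( S ) S]
(())(S)S ⇒ (())(())S   [S -> ( )]
(())(())S ⇒ (())(())A   [S -> A]
(())(())A ⇒ (())(()){}   [A -> { }]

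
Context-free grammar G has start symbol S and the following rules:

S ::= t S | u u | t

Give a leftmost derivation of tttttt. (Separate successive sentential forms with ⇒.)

S ⇒ tS ⇒ ttS ⇒ tttS ⇒ ttttS ⇒ tttttS ⇒ tttttt

S ⇒ tS   [S ::= t S]
tS ⇒ ttS   [S ::= t S]
ttS ⇒ tttS   [S ::= t S]
tttS ⇒ ttttS   [S ::= t S]
ttttS ⇒ tttttS   [S ::= t S]
tttttS ⇒ tttttt   [S ::= t]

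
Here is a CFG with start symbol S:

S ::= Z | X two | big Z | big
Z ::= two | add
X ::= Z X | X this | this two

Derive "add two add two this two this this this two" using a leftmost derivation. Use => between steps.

S => X two   [S ::= X two]
X two => Z X two   [X ::= Z X]
Z X two => add X two   [Z ::= add]
add X two => add Z X two   [X ::= Z X]
add Z X two => add two X two   [Z ::= two]
add two X two => add two Z X two   [X ::= Z X]
add two Z X two => add two add X two   [Z ::= add]
add two add X two => add two add X this two   [X ::= X this]
add two add X this two => add two add Z X this two   [X ::= Z X]
add two add Z X this two => add two add two X this two   [Z ::= two]
add two add two X this two => add two add two X this this two   [X ::= X this]
add two add two X this this two => add two add two X this this this two   [X ::= X this]
add two add two X this this this two => add two add two this two this this this two   [X ::= this two]

S => X two => Z X two => add X two => add Z X two => add two X two => add two Z X two => add two add X two => add two add X this two => add two add Z X this two => add two add two X this two => add two add two X this this two => add two add two X this this this two => add two add two this two this this this two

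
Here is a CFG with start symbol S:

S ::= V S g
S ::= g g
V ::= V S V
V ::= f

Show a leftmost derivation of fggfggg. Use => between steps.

S => VSg => VSVSg => fSVSg => fggVSg => fggfSg => fggfggg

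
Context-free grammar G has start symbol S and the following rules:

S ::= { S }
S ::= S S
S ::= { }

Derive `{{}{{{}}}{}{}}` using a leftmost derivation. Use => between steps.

S=>{S}=>{SS}=>{{}S}=>{{}SS}=>{{}SSS}=>{{}{S}SS}=>{{}{{S}}SS}=>{{}{{{}}}SS}=>{{}{{{}}}{}S}=>{{}{{{}}}{}{}}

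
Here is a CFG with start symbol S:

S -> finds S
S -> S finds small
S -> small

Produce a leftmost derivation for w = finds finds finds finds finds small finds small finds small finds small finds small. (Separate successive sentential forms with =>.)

S => S finds small   [S -> S finds small]
S finds small => finds S finds small   [S -> finds S]
finds S finds small => finds finds S finds small   [S -> finds S]
finds finds S finds small => finds finds S finds small finds small   [S -> S finds small]
finds finds S finds small finds small => finds finds finds S finds small finds small   [S -> finds S]
finds finds finds S finds small finds small => finds finds finds S finds small finds small finds small   [S -> S finds small]
finds finds finds S finds small finds small finds small => finds finds finds S finds small finds small finds small finds small   [S -> S finds small]
finds finds finds S finds small finds small finds small finds small => finds finds finds finds S finds small finds small finds small finds small   [S -> finds S]
finds finds finds finds S finds small finds small finds small finds small => finds finds finds finds finds S finds small finds small finds small finds small   [S -> finds S]
finds finds finds finds finds S finds small finds small finds small finds small => finds finds finds finds finds small finds small finds small finds small finds small   [S -> small]

S => S finds small => finds S finds small => finds finds S finds small => finds finds S finds small finds small => finds finds finds S finds small finds small => finds finds finds S finds small finds small finds small => finds finds finds S finds small finds small finds small finds small => finds finds finds finds S finds small finds small finds small finds small => finds finds finds finds finds S finds small finds small finds small finds small => finds finds finds finds finds small finds small finds small finds small finds small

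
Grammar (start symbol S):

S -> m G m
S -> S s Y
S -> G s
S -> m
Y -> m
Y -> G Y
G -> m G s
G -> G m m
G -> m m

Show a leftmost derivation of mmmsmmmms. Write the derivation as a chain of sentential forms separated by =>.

S => Gs => Gmms => Gmmmms => mGsmmmms => mmmsmmmms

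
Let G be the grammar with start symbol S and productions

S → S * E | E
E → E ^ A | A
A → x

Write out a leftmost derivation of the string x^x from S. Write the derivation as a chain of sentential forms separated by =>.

S => E   [S → E]
E => E^A   [E → E ^ A]
E^A => A^A   [E → A]
A^A => x^A   [A → x]
x^A => x^x   [A → x]

S => E => E^A => A^A => x^A => x^x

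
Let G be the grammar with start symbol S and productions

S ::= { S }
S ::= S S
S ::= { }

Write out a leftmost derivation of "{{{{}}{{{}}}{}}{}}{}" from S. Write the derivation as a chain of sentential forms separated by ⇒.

S ⇒ SS   [S ::= S S]
SS ⇒ {S}S   [S ::= { S }]
{S}S ⇒ {SS}S   [S ::= S S]
{SS}S ⇒ {{S}S}S   [S ::= { S }]
{{S}S}S ⇒ {{SS}S}S   [S ::= S S]
{{SS}S}S ⇒ {{SSS}S}S   [S ::= S S]
{{SSS}S}S ⇒ {{{S}SS}S}S   [S ::= { S }]
{{{S}SS}S}S ⇒ {{{{}}SS}S}S   [S ::= { }]
{{{{}}SS}S}S ⇒ {{{{}}{S}S}S}S   [S ::= { S }]
{{{{}}{S}S}S}S ⇒ {{{{}}{{S}}S}S}S   [S ::= { S }]
{{{{}}{{S}}S}S}S ⇒ {{{{}}{{{}}}S}S}S   [S ::= { }]
{{{{}}{{{}}}S}S}S ⇒ {{{{}}{{{}}}{}}S}S   [S ::= { }]
{{{{}}{{{}}}{}}S}S ⇒ {{{{}}{{{}}}{}}{}}S   [S ::= { }]
{{{{}}{{{}}}{}}{}}S ⇒ {{{{}}{{{}}}{}}{}}{}   [S ::= { }]

S⇒SS⇒{S}S⇒{SS}S⇒{{S}S}S⇒{{SS}S}S⇒{{SSS}S}S⇒{{{S}SS}S}S⇒{{{{}}SS}S}S⇒{{{{}}{S}S}S}S⇒{{{{}}{{S}}S}S}S⇒{{{{}}{{{}}}S}S}S⇒{{{{}}{{{}}}{}}S}S⇒{{{{}}{{{}}}{}}{}}S⇒{{{{}}{{{}}}{}}{}}{}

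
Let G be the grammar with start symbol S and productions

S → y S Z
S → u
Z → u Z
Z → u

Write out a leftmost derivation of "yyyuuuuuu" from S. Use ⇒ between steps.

S ⇒ ySZ   [S → y S Z]
ySZ ⇒ yySZZ   [S → y S Z]
yySZZ ⇒ yyySZZZ   [S → y S Z]
yyySZZZ ⇒ yyyuZZZ   [S → u]
yyyuZZZ ⇒ yyyuuZZZ   [Z → u Z]
yyyuuZZZ ⇒ yyyuuuZZZ   [Z → u Z]
yyyuuuZZZ ⇒ yyyuuuuZZ   [Z → u]
yyyuuuuZZ ⇒ yyyuuuuuZ   [Z → u]
yyyuuuuuZ ⇒ yyyuuuuuu   [Z → u]

S ⇒ ySZ ⇒ yySZZ ⇒ yyySZZZ ⇒ yyyuZZZ ⇒ yyyuuZZZ ⇒ yyyuuuZZZ ⇒ yyyuuuuZZ ⇒ yyyuuuuuZ ⇒ yyyuuuuuu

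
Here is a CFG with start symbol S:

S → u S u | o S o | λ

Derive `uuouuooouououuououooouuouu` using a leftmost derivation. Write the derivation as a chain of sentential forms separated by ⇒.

S ⇒ uSu ⇒ uuSuu ⇒ uuoSouu ⇒ uuouSuouu ⇒ uuouuSuuouu ⇒ uuouuoSouuouu ⇒ uuouuooSoouuouu ⇒ uuouuoooSooouuouu ⇒ uuouuooouSuooouuouu ⇒ uuouuooouoSouooouuouu ⇒ uuouuooououSuouooouuouu ⇒ uuouuooououoSououooouuouu ⇒ uuouuooouououSuououooouuouu ⇒ uuouuooouououuououooouuouu

S ⇒ uSu   [S → u S u]
uSu ⇒ uuSuu   [S → u S u]
uuSuu ⇒ uuoSouu   [S → o S o]
uuoSouu ⇒ uuouSuouu   [S → u S u]
uuouSuouu ⇒ uuouuSuuouu   [S → u S u]
uuouuSuuouu ⇒ uuouuoSouuouu   [S → o S o]
uuouuoSouuouu ⇒ uuouuooSoouuouu   [S → o S o]
uuouuooSoouuouu ⇒ uuouuoooSooouuouu   [S → o S o]
uuouuoooSooouuouu ⇒ uuouuooouSuooouuouu   [S → u S u]
uuouuooouSuooouuouu ⇒ uuouuooouoSouooouuouu   [S → o S o]
uuouuooouoSouooouuouu ⇒ uuouuooououSuouooouuouu   [S → u S u]
uuouuooououSuouooouuouu ⇒ uuouuooououoSououooouuouu   [S → o S o]
uuouuooououoSououooouuouu ⇒ uuouuooouououSuououooouuouu   [S → u S u]
uuouuooouououSuououooouuouu ⇒ uuouuooouououuououooouuouu   [S → λ]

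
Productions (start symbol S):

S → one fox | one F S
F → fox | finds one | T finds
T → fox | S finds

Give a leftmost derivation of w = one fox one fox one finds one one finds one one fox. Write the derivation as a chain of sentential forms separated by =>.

S => one F S => one fox S => one fox one F S => one fox one fox S => one fox one fox one F S => one fox one fox one finds one S => one fox one fox one finds one one F S => one fox one fox one finds one one finds one S => one fox one fox one finds one one finds one one fox

S => one F S   [S → one F S]
one F S => one fox S   [F → fox]
one fox S => one fox one F S   [S → one F S]
one fox one F S => one fox one fox S   [F → fox]
one fox one fox S => one fox one fox one F S   [S → one F S]
one fox one fox one F S => one fox one fox one finds one S   [F → finds one]
one fox one fox one finds one S => one fox one fox one finds one one F S   [S → one F S]
one fox one fox one finds one one F S => one fox one fox one finds one one finds one S   [F → finds one]
one fox one fox one finds one one finds one S => one fox one fox one finds one one finds one one fox   [S → one fox]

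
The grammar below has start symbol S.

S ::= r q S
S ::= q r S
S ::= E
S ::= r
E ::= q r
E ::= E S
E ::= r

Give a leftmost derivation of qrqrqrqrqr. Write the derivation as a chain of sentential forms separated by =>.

S=>qrS=>qrqrS=>qrqrqrS=>qrqrqrqrS=>qrqrqrqrE=>qrqrqrqrqr

S => qrS   [S ::= q r S]
qrS => qrqrS   [S ::= q r S]
qrqrS => qrqrqrS   [S ::= q r S]
qrqrqrS => qrqrqrqrS   [S ::= q r S]
qrqrqrqrS => qrqrqrqrE   [S ::= E]
qrqrqrqrE => qrqrqrqrqr   [E ::= q r]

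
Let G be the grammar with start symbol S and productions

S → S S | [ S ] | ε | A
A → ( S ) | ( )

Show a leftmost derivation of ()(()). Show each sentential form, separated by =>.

S=>SS=>AS=>()S=>()SS=>()AS=>()(S)S=>()(A)S=>()((S))S=>()(())S=>()(())

S => SS   [S → S S]
SS => AS   [S → A]
AS => ()S   [A → ( )]
()S => ()SS   [S → S S]
()SS => ()AS   [S → A]
()AS => ()(S)S   [A → ( S )]
()(S)S => ()(A)S   [S → A]
()(A)S => ()((S))S   [A → ( S )]
()((S))S => ()(())S   [S → ε]
()(())S => ()(())   [S → ε]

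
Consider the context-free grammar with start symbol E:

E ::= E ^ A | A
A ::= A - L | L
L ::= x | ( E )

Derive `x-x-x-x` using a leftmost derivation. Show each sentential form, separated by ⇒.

E ⇒ A ⇒ A-L ⇒ A-L-L ⇒ A-L-L-L ⇒ L-L-L-L ⇒ x-L-L-L ⇒ x-x-L-L ⇒ x-x-x-L ⇒ x-x-x-x

E ⇒ A   [E ::= A]
A ⇒ A-L   [A ::= A - L]
A-L ⇒ A-L-L   [A ::= A - L]
A-L-L ⇒ A-L-L-L   [A ::= A - L]
A-L-L-L ⇒ L-L-L-L   [A ::= L]
L-L-L-L ⇒ x-L-L-L   [L ::= x]
x-L-L-L ⇒ x-x-L-L   [L ::= x]
x-x-L-L ⇒ x-x-x-L   [L ::= x]
x-x-x-L ⇒ x-x-x-x   [L ::= x]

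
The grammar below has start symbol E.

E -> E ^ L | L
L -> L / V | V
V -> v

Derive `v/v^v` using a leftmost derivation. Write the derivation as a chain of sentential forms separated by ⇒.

E ⇒ E^L ⇒ L^L ⇒ L/V^L ⇒ V/V^L ⇒ v/V^L ⇒ v/v^L ⇒ v/v^V ⇒ v/v^v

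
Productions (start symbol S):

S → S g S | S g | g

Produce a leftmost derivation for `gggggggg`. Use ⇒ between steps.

S ⇒ SgS ⇒ SggS ⇒ SgSggS ⇒ SggSggS ⇒ gggSggS ⇒ gggSgggS ⇒ gggggggS ⇒ gggggggg

S ⇒ SgS   [S → S g S]
SgS ⇒ SggS   [S → S g]
SggS ⇒ SgSggS   [S → S g S]
SgSggS ⇒ SggSggS   [S → S g]
SggSggS ⇒ gggSggS   [S → g]
gggSggS ⇒ gggSgggS   [S → S g]
gggSgggS ⇒ gggggggS   [S → g]
gggggggS ⇒ gggggggg   [S → g]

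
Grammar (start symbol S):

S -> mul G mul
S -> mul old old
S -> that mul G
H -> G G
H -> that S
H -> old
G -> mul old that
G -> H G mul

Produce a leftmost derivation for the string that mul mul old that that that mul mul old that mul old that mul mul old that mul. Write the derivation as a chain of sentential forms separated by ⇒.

S ⇒ that mul G   [S -> that mul G]
that mul G ⇒ that mul H G mul   [G -> H G mul]
that mul H G mul ⇒ that mul G G G mul   [H -> G G]
that mul G G G mul ⇒ that mul mul old that G G mul   [G -> mul old that]
that mul mul old that G G mul ⇒ that mul mul old that H G mul G mul   [G -> H G mul]
that mul mul old that H G mul G mul ⇒ that mul mul old that that S G mul G mul   [H -> that S]
that mul mul old that that S G mul G mul ⇒ that mul mul old that that that mul G G mul G mul   [S -> that mul G]
that mul mul old that that that mul G G mul G mul ⇒ that mul mul old that that that mul mul old that G mul G mul   [G -> mul old that]
that mul mul old that that that mul mul old that G mul G mul ⇒ that mul mul old that that that mul mul old that mul old that mul G mul   [G -> mul old that]
that mul mul old that that that mul mul old that mul old that mul G mul ⇒ that mul mul old that that that mul mul old that mul old that mul mul old that mul   [G -> mul old that]

S ⇒ that mul G ⇒ that mul H G mul ⇒ that mul G G G mul ⇒ that mul mul old that G G mul ⇒ that mul mul old that H G mul G mul ⇒ that mul mul old that that S G mul G mul ⇒ that mul mul old that that that mul G G mul G mul ⇒ that mul mul old that that that mul mul old that G mul G mul ⇒ that mul mul old that that that mul mul old that mul old that mul G mul ⇒ that mul mul old that that that mul mul old that mul old that mul mul old that mul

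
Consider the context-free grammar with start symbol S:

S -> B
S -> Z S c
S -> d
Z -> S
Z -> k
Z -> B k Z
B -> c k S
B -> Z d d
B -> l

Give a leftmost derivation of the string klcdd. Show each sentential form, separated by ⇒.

S ⇒ B ⇒ Zdd ⇒ Sdd ⇒ ZScdd ⇒ kScdd ⇒ kBcdd ⇒ klcdd

S ⇒ B   [S -> B]
B ⇒ Zdd   [B -> Z d d]
Zdd ⇒ Sdd   [Z -> S]
Sdd ⇒ ZScdd   [S -> Z S c]
ZScdd ⇒ kScdd   [Z -> k]
kScdd ⇒ kBcdd   [S -> B]
kBcdd ⇒ klcdd   [B -> l]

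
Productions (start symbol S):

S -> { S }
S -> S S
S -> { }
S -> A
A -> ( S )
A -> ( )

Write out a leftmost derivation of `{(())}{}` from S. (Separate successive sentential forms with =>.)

S => SS   [S -> S S]
SS => {S}S   [S -> { S }]
{S}S => {A}S   [S -> A]
{A}S => {(S)}S   [A -> ( S )]
{(S)}S => {(A)}S   [S -> A]
{(A)}S => {(())}S   [A -> ( )]
{(())}S => {(())}{}   [S -> { }]

S => SS => {S}S => {A}S => {(S)}S => {(A)}S => {(())}S => {(())}{}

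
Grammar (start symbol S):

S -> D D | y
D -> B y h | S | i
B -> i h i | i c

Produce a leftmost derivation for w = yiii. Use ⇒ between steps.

S⇒DD⇒SD⇒DDD⇒SDD⇒DDDD⇒SDDD⇒yDDD⇒yiDD⇒yiiD⇒yiii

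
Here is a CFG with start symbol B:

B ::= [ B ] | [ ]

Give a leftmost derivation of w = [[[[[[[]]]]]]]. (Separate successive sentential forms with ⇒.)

B⇒[B]⇒[[B]]⇒[[[B]]]⇒[[[[B]]]]⇒[[[[[B]]]]]⇒[[[[[[B]]]]]]⇒[[[[[[[]]]]]]]

B ⇒ [B]   [B ::= [ B ]]
[B] ⇒ [[B]]   [B ::= [ B ]]
[[B]] ⇒ [[[B]]]   [B ::= [ B ]]
[[[B]]] ⇒ [[[[B]]]]   [B ::= [ B ]]
[[[[B]]]] ⇒ [[[[[B]]]]]   [B ::= [ B ]]
[[[[[B]]]]] ⇒ [[[[[[B]]]]]]   [B ::= [ B ]]
[[[[[[B]]]]]] ⇒ [[[[[[[]]]]]]]   [B ::= [ ]]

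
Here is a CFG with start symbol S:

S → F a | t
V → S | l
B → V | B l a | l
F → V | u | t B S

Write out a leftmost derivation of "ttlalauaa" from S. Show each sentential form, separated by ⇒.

S ⇒ Fa   [S → F a]
Fa ⇒ tBSa   [F → t B S]
tBSa ⇒ tBlaSa   [B → B l a]
tBlaSa ⇒ tBlalaSa   [B → B l a]
tBlalaSa ⇒ tVlalaSa   [B → V]
tVlalaSa ⇒ tSlalaSa   [V → S]
tSlalaSa ⇒ ttlalaSa   [S → t]
ttlalaSa ⇒ ttlalaFaa   [S → F a]
ttlalaFaa ⇒ ttlalauaa   [F → u]

S ⇒ Fa ⇒ tBSa ⇒ tBlaSa ⇒ tBlalaSa ⇒ tVlalaSa ⇒ tSlalaSa ⇒ ttlalaSa ⇒ ttlalaFaa ⇒ ttlalauaa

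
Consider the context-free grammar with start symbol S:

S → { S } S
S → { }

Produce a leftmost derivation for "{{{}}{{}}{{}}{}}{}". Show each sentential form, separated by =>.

S=>{S}S=>{{S}S}S=>{{{}}S}S=>{{{}}{S}S}S=>{{{}}{{}}S}S=>{{{}}{{}}{S}S}S=>{{{}}{{}}{{}}S}S=>{{{}}{{}}{{}}{}}S=>{{{}}{{}}{{}}{}}{}

S => {S}S   [S → { S } S]
{S}S => {{S}S}S   [S → { S } S]
{{S}S}S => {{{}}S}S   [S → { }]
{{{}}S}S => {{{}}{S}S}S   [S → { S } S]
{{{}}{S}S}S => {{{}}{{}}S}S   [S → { }]
{{{}}{{}}S}S => {{{}}{{}}{S}S}S   [S → { S } S]
{{{}}{{}}{S}S}S => {{{}}{{}}{{}}S}S   [S → { }]
{{{}}{{}}{{}}S}S => {{{}}{{}}{{}}{}}S   [S → { }]
{{{}}{{}}{{}}{}}S => {{{}}{{}}{{}}{}}{}   [S → { }]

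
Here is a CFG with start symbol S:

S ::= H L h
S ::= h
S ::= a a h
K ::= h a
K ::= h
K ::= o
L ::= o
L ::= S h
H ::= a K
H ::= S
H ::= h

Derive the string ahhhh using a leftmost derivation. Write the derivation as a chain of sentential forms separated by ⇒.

S ⇒ HLh ⇒ aKLh ⇒ ahLh ⇒ ahShh ⇒ ahhhh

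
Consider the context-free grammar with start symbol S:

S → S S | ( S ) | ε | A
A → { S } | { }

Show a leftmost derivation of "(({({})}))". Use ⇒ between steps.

S ⇒ (S) ⇒ ((S)) ⇒ ((A)) ⇒ (({S})) ⇒ (({(S)})) ⇒ (({(SS)})) ⇒ (({(SSS)})) ⇒ (({(ASS)})) ⇒ (({({S}SS)})) ⇒ (({({}SS)})) ⇒ (({({}S)})) ⇒ (({({})}))

S ⇒ (S)   [S → ( S )]
(S) ⇒ ((S))   [S → ( S )]
((S)) ⇒ ((A))   [S → A]
((A)) ⇒ (({S}))   [A → { S }]
(({S})) ⇒ (({(S)}))   [S → ( S )]
(({(S)})) ⇒ (({(SS)}))   [S → S S]
(({(SS)})) ⇒ (({(SSS)}))   [S → S S]
(({(SSS)})) ⇒ (({(ASS)}))   [S → A]
(({(ASS)})) ⇒ (({({S}SS)}))   [A → { S }]
(({({S}SS)})) ⇒ (({({}SS)}))   [S → ε]
(({({}SS)})) ⇒ (({({}S)}))   [S → ε]
(({({}S)})) ⇒ (({({})}))   [S → ε]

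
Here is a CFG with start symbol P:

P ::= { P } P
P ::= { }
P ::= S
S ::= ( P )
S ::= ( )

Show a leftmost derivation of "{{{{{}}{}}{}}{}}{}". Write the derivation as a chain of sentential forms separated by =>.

P => {P}P   [P ::= { P } P]
{P}P => {{P}P}P   [P ::= { P } P]
{{P}P}P => {{{P}P}P}P   [P ::= { P } P]
{{{P}P}P}P => {{{{P}P}P}P}P   [P ::= { P } P]
{{{{P}P}P}P}P => {{{{{}}P}P}P}P   [P ::= { }]
{{{{{}}P}P}P}P => {{{{{}}{}}P}P}P   [P ::= { }]
{{{{{}}{}}P}P}P => {{{{{}}{}}{}}P}P   [P ::= { }]
{{{{{}}{}}{}}P}P => {{{{{}}{}}{}}{}}P   [P ::= { }]
{{{{{}}{}}{}}{}}P => {{{{{}}{}}{}}{}}{}   [P ::= { }]

P => {P}P => {{P}P}P => {{{P}P}P}P => {{{{P}P}P}P}P => {{{{{}}P}P}P}P => {{{{{}}{}}P}P}P => {{{{{}}{}}{}}P}P => {{{{{}}{}}{}}{}}P => {{{{{}}{}}{}}{}}{}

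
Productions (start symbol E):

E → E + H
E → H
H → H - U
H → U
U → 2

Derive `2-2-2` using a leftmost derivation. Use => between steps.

E => H   [E → H]
H => H-U   [H → H - U]
H-U => H-U-U   [H → H - U]
H-U-U => U-U-U   [H → U]
U-U-U => 2-U-U   [U → 2]
2-U-U => 2-2-U   [U → 2]
2-2-U => 2-2-2   [U → 2]

E=>H=>H-U=>H-U-U=>U-U-U=>2-U-U=>2-2-U=>2-2-2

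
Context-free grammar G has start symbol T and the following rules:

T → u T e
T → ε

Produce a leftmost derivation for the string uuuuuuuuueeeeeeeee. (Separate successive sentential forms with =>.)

T => uTe => uuTee => uuuTeee => uuuuTeeee => uuuuuTeeeee => uuuuuuTeeeeee => uuuuuuuTeeeeeee => uuuuuuuuTeeeeeeee => uuuuuuuuuTeeeeeeeee => uuuuuuuuueeeeeeeee

T => uTe   [T → u T e]
uTe => uuTee   [T → u T e]
uuTee => uuuTeee   [T → u T e]
uuuTeee => uuuuTeeee   [T → u T e]
uuuuTeeee => uuuuuTeeeee   [T → u T e]
uuuuuTeeeee => uuuuuuTeeeeee   [T → u T e]
uuuuuuTeeeeee => uuuuuuuTeeeeeee   [T → u T e]
uuuuuuuTeeeeeee => uuuuuuuuTeeeeeeee   [T → u T e]
uuuuuuuuTeeeeeeee => uuuuuuuuuTeeeeeeeee   [T → u T e]
uuuuuuuuuTeeeeeeeee => uuuuuuuuueeeeeeeee   [T → ε]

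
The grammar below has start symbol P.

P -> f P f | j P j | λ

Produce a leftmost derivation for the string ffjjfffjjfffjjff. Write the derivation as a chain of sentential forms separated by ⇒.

P ⇒ fPf   [P -> f P f]
fPf ⇒ ffPff   [P -> f P f]
ffPff ⇒ ffjPjff   [P -> j P j]
ffjPjff ⇒ ffjjPjjff   [P -> j P j]
ffjjPjjff ⇒ ffjjfPfjjff   [P -> f P f]
ffjjfPfjjff ⇒ ffjjffPffjjff   [P -> f P f]
ffjjffPffjjff ⇒ ffjjfffPfffjjff   [P -> f P f]
ffjjfffPfffjjff ⇒ ffjjfffjPjfffjjff   [P -> j P j]
ffjjfffjPjfffjjff ⇒ ffjjfffjjfffjjff   [P -> λ]

P⇒fPf⇒ffPff⇒ffjPjff⇒ffjjPjjff⇒ffjjfPfjjff⇒ffjjffPffjjff⇒ffjjfffPfffjjff⇒ffjjfffjPjfffjjff⇒ffjjfffjjfffjjff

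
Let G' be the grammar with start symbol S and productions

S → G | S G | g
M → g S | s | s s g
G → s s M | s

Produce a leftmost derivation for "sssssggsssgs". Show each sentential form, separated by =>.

S => SG   [S → S G]
SG => SGG   [S → S G]
SGG => GGG   [S → G]
GGG => ssMGG   [G → s s M]
ssMGG => sssGG   [M → s]
sssGG => sssssMG   [G → s s M]
sssssMG => sssssgSG   [M → g S]
sssssgSG => sssssgSGG   [S → S G]
sssssgSGG => sssssggGG   [S → g]
sssssggGG => sssssggsG   [G → s]
sssssggsG => sssssggsssM   [G → s s M]
sssssggsssM => sssssggsssgS   [M → g S]
sssssggsssgS => sssssggsssgG   [S → G]
sssssggsssgG => sssssggsssgs   [G → s]

S => SG => SGG => GGG => ssMGG => sssGG => sssssMG => sssssgSG => sssssgSGG => sssssggGG => sssssggsG => sssssggsssM => sssssggsssgS => sssssggsssgG => sssssggsssgs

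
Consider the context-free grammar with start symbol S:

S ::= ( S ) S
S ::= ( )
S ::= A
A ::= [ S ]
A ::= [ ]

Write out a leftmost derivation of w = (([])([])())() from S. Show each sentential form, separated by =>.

S => (S)S => ((S)S)S => ((A)S)S => (([])S)S => (([])(S)S)S => (([])(A)S)S => (([])([])S)S => (([])([])())S => (([])([])())()

S => (S)S   [S ::= ( S ) S]
(S)S => ((S)S)S   [S ::= ( S ) S]
((S)S)S => ((A)S)S   [S ::= A]
((A)S)S => (([])S)S   [A ::= [ ]]
(([])S)S => (([])(S)S)S   [S ::= ( S ) S]
(([])(S)S)S => (([])(A)S)S   [S ::= A]
(([])(A)S)S => (([])([])S)S   [A ::= [ ]]
(([])([])S)S => (([])([])())S   [S ::= ( )]
(([])([])())S => (([])([])())()   [S ::= ( )]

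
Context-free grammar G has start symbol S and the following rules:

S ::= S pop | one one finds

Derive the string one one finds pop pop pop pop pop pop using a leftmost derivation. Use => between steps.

S => S pop   [S ::= S pop]
S pop => S pop pop   [S ::= S pop]
S pop pop => S pop pop pop   [S ::= S pop]
S pop pop pop => S pop pop pop pop   [S ::= S pop]
S pop pop pop pop => S pop pop pop pop pop   [S ::= S pop]
S pop pop pop pop pop => S pop pop pop pop pop pop   [S ::= S pop]
S pop pop pop pop pop pop => one one finds pop pop pop pop pop pop   [S ::= one one finds]

S => S pop => S pop pop => S pop pop pop => S pop pop pop pop => S pop pop pop pop pop => S pop pop pop pop pop pop => one one finds pop pop pop pop pop pop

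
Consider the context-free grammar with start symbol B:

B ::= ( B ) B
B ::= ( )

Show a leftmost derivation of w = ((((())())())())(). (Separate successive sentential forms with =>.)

B => (B)B   [B ::= ( B ) B]
(B)B => ((B)B)B   [B ::= ( B ) B]
((B)B)B => (((B)B)B)B   [B ::= ( B ) B]
(((B)B)B)B => ((((B)B)B)B)B   [B ::= ( B ) B]
((((B)B)B)B)B => ((((())B)B)B)B   [B ::= ( )]
((((())B)B)B)B => ((((())())B)B)B   [B ::= ( )]
((((())())B)B)B => ((((())())())B)B   [B ::= ( )]
((((())())())B)B => ((((())())())())B   [B ::= ( )]
((((())())())())B => ((((())())())())()   [B ::= ( )]

B => (B)B => ((B)B)B => (((B)B)B)B => ((((B)B)B)B)B => ((((())B)B)B)B => ((((())())B)B)B => ((((())())())B)B => ((((())())())())B => ((((())())())())()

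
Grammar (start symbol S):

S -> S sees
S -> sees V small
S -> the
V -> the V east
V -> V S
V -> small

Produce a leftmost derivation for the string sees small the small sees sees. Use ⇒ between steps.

S ⇒ S sees   [S -> S sees]
S sees ⇒ S sees sees   [S -> S sees]
S sees sees ⇒ sees V small sees sees   [S -> sees V small]
sees V small sees sees ⇒ sees V S small sees sees   [V -> V S]
sees V S small sees sees ⇒ sees small S small sees sees   [V -> small]
sees small S small sees sees ⇒ sees small the small sees sees   [S -> the]

S ⇒ S sees ⇒ S sees sees ⇒ sees V small sees sees ⇒ sees V S small sees sees ⇒ sees small S small sees sees ⇒ sees small the small sees sees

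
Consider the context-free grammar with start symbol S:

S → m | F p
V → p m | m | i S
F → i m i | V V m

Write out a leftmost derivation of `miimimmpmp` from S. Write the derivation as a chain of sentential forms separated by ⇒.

S ⇒ Fp ⇒ VVmp ⇒ mVmp ⇒ miSmp ⇒ miFpmp ⇒ miVVmpmp ⇒ miiSVmpmp ⇒ miimVmpmp ⇒ miimiSmpmp ⇒ miimimmpmp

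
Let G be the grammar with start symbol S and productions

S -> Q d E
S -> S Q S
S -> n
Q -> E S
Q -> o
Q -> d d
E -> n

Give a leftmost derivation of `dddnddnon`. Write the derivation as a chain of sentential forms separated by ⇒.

S ⇒ SQS ⇒ SQSQS ⇒ QdEQSQS ⇒ dddEQSQS ⇒ dddnQSQS ⇒ dddnddSQS ⇒ dddnddnQS ⇒ dddnddnoS ⇒ dddnddnon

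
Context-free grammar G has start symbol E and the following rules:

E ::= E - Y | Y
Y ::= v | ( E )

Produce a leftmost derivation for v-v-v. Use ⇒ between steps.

E⇒E-Y⇒E-Y-Y⇒Y-Y-Y⇒v-Y-Y⇒v-v-Y⇒v-v-v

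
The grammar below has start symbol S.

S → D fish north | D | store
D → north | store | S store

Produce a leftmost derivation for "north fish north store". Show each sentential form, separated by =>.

S => D => S store => D fish north store => north fish north store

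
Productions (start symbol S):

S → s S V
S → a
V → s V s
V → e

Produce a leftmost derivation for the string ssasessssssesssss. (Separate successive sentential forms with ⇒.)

S ⇒ sSV   [S → s S V]
sSV ⇒ ssSVV   [S → s S V]
ssSVV ⇒ ssaVV   [S → a]
ssaVV ⇒ ssasVsV   [V → s V s]
ssasVsV ⇒ ssasesV   [V → e]
ssasesV ⇒ ssasessVs   [V → s V s]
ssasessVs ⇒ ssasesssVss   [V → s V s]
ssasesssVss ⇒ ssasessssVsss   [V → s V s]
ssasessssVsss ⇒ ssasesssssVssss   [V → s V s]
ssasesssssVssss ⇒ ssasessssssVsssss   [V → s V s]
ssasessssssVsssss ⇒ ssasessssssesssss   [V → e]

S ⇒ sSV ⇒ ssSVV ⇒ ssaVV ⇒ ssasVsV ⇒ ssasesV ⇒ ssasessVs ⇒ ssasesssVss ⇒ ssasessssVsss ⇒ ssasesssssVssss ⇒ ssasessssssVsssss ⇒ ssasessssssesssss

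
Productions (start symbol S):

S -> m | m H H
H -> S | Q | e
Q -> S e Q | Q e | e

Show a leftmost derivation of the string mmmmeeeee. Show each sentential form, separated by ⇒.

S⇒mHH⇒mQH⇒mSeQH⇒mmHHeQH⇒mmSHeQH⇒mmmHeQH⇒mmmQeQH⇒mmmSeQeQH⇒mmmmeQeQH⇒mmmmeeeQH⇒mmmmeeeeH⇒mmmmeeeee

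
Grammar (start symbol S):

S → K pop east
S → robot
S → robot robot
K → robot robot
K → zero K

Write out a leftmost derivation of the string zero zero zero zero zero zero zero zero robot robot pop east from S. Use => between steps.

S => K pop east => zero K pop east => zero zero K pop east => zero zero zero K pop east => zero zero zero zero K pop east => zero zero zero zero zero K pop east => zero zero zero zero zero zero K pop east => zero zero zero zero zero zero zero K pop east => zero zero zero zero zero zero zero zero K pop east => zero zero zero zero zero zero zero zero robot robot pop east

S => K pop east   [S → K pop east]
K pop east => zero K pop east   [K → zero K]
zero K pop east => zero zero K pop east   [K → zero K]
zero zero K pop east => zero zero zero K pop east   [K → zero K]
zero zero zero K pop east => zero zero zero zero K pop east   [K → zero K]
zero zero zero zero K pop east => zero zero zero zero zero K pop east   [K → zero K]
zero zero zero zero zero K pop east => zero zero zero zero zero zero K pop east   [K → zero K]
zero zero zero zero zero zero K pop east => zero zero zero zero zero zero zero K pop east   [K → zero K]
zero zero zero zero zero zero zero K pop east => zero zero zero zero zero zero zero zero K pop east   [K → zero K]
zero zero zero zero zero zero zero zero K pop east => zero zero zero zero zero zero zero zero robot robot pop east   [K → robot robot]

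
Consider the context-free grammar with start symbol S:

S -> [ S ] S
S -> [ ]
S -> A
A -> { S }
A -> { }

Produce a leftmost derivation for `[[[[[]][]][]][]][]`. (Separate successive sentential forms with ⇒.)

S ⇒ [S]S ⇒ [[S]S]S ⇒ [[[S]S]S]S ⇒ [[[[S]S]S]S]S ⇒ [[[[[]]S]S]S]S ⇒ [[[[[]][]]S]S]S ⇒ [[[[[]][]][]]S]S ⇒ [[[[[]][]][]][]]S ⇒ [[[[[]][]][]][]][]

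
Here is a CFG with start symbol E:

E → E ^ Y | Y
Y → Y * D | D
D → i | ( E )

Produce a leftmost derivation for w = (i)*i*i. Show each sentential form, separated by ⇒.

E⇒Y⇒Y*D⇒Y*D*D⇒D*D*D⇒(E)*D*D⇒(Y)*D*D⇒(D)*D*D⇒(i)*D*D⇒(i)*i*D⇒(i)*i*i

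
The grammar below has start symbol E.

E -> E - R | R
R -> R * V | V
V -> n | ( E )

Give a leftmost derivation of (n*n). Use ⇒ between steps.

E ⇒ R   [E -> R]
R ⇒ V   [R -> V]
V ⇒ (E)   [V -> ( E )]
(E) ⇒ (R)   [E -> R]
(R) ⇒ (R*V)   [R -> R * V]
(R*V) ⇒ (V*V)   [R -> V]
(V*V) ⇒ (n*V)   [V -> n]
(n*V) ⇒ (n*n)   [V -> n]

E⇒R⇒V⇒(E)⇒(R)⇒(R*V)⇒(V*V)⇒(n*V)⇒(n*n)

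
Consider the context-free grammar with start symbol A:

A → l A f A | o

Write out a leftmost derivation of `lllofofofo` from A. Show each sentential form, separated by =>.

A => lAfA   [A → l A f A]
lAfA => llAfAfA   [A → l A f A]
llAfAfA => lllAfAfAfA   [A → l A f A]
lllAfAfAfA => lllofAfAfA   [A → o]
lllofAfAfA => lllofofAfA   [A → o]
lllofofAfA => lllofofofA   [A → o]
lllofofofA => lllofofofo   [A → o]

A => lAfA => llAfAfA => lllAfAfAfA => lllofAfAfA => lllofofAfA => lllofofofA => lllofofofo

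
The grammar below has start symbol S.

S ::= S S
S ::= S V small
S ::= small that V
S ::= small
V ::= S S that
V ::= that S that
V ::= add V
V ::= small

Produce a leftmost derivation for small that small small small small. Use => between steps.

S => S S => S V small S => small that V V small S => small that small V small S => small that small small small S => small that small small small small

S => S S   [S ::= S S]
S S => S V small S   [S ::= S V small]
S V small S => small that V V small S   [S ::= small that V]
small that V V small S => small that small V small S   [V ::= small]
small that small V small S => small that small small small S   [V ::= small]
small that small small small S => small that small small small small   [S ::= small]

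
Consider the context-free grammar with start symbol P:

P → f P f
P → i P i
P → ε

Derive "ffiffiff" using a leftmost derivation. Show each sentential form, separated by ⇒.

P ⇒ fPf   [P → f P f]
fPf ⇒ ffPff   [P → f P f]
ffPff ⇒ ffiPiff   [P → i P i]
ffiPiff ⇒ ffifPfiff   [P → f P f]
ffifPfiff ⇒ ffiffiff   [P → ε]

P⇒fPf⇒ffPff⇒ffiPiff⇒ffifPfiff⇒ffiffiff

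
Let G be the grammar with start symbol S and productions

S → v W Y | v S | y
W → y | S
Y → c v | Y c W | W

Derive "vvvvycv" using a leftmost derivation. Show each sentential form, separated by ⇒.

S ⇒ vS ⇒ vvS ⇒ vvvS ⇒ vvvvWY ⇒ vvvvSY ⇒ vvvvyY ⇒ vvvvycv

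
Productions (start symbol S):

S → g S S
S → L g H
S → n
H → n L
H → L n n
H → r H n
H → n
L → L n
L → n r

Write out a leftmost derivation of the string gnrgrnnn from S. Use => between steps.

S=>gSS=>gLgHS=>gnrgHS=>gnrgrHnS=>gnrgrnnS=>gnrgrnnn

S => gSS   [S → g S S]
gSS => gLgHS   [S → L g H]
gLgHS => gnrgHS   [L → n r]
gnrgHS => gnrgrHnS   [H → r H n]
gnrgrHnS => gnrgrnnS   [H → n]
gnrgrnnS => gnrgrnnn   [S → n]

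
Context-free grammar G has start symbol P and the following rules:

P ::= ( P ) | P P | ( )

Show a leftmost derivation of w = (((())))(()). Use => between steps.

P=>PP=>(P)P=>((P))P=>(((P)))P=>(((())))P=>(((())))(P)=>(((())))(())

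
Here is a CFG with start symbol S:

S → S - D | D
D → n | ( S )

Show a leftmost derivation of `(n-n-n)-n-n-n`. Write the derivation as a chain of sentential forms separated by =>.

S => S-D   [S → S - D]
S-D => S-D-D   [S → S - D]
S-D-D => S-D-D-D   [S → S - D]
S-D-D-D => D-D-D-D   [S → D]
D-D-D-D => (S)-D-D-D   [D → ( S )]
(S)-D-D-D => (S-D)-D-D-D   [S → S - D]
(S-D)-D-D-D => (S-D-D)-D-D-D   [S → S - D]
(S-D-D)-D-D-D => (D-D-D)-D-D-D   [S → D]
(D-D-D)-D-D-D => (n-D-D)-D-D-D   [D → n]
(n-D-D)-D-D-D => (n-n-D)-D-D-D   [D → n]
(n-n-D)-D-D-D => (n-n-n)-D-D-D   [D → n]
(n-n-n)-D-D-D => (n-n-n)-n-D-D   [D → n]
(n-n-n)-n-D-D => (n-n-n)-n-n-D   [D → n]
(n-n-n)-n-n-D => (n-n-n)-n-n-n   [D → n]

S => S-D => S-D-D => S-D-D-D => D-D-D-D => (S)-D-D-D => (S-D)-D-D-D => (S-D-D)-D-D-D => (D-D-D)-D-D-D => (n-D-D)-D-D-D => (n-n-D)-D-D-D => (n-n-n)-D-D-D => (n-n-n)-n-D-D => (n-n-n)-n-n-D => (n-n-n)-n-n-n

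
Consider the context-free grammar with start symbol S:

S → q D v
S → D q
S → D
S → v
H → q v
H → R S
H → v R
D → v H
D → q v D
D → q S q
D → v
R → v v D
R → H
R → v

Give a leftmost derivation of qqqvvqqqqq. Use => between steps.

S => Dq => qSqq => qDqqq => qqSqqqq => qqDqqqqq => qqqvDqqqqq => qqqvvqqqqq

S => Dq   [S → D q]
Dq => qSqq   [D → q S q]
qSqq => qDqqq   [S → D q]
qDqqq => qqSqqqq   [D → q S q]
qqSqqqq => qqDqqqqq   [S → D q]
qqDqqqqq => qqqvDqqqqq   [D → q v D]
qqqvDqqqqq => qqqvvqqqqq   [D → v]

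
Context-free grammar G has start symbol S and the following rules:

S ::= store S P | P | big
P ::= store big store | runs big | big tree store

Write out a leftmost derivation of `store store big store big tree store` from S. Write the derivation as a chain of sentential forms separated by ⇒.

S ⇒ store S P ⇒ store P P ⇒ store store big store P ⇒ store store big store big tree store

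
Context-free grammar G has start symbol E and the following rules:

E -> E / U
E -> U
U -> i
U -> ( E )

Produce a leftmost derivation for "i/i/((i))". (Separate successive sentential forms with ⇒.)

E ⇒ E/U ⇒ E/U/U ⇒ U/U/U ⇒ i/U/U ⇒ i/i/U ⇒ i/i/(E) ⇒ i/i/(U) ⇒ i/i/((E)) ⇒ i/i/((U)) ⇒ i/i/((i))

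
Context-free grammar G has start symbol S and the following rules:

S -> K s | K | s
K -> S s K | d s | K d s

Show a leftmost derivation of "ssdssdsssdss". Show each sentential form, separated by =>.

S => Ks => SsKs => KssKs => SsKssKs => KsKssKs => SsKsKssKs => ssKsKssKs => ssdssKssKs => ssdssdsssKs => ssdssdsssdss

S => Ks   [S -> K s]
Ks => SsKs   [K -> S s K]
SsKs => KssKs   [S -> K s]
KssKs => SsKssKs   [K -> S s K]
SsKssKs => KsKssKs   [S -> K]
KsKssKs => SsKsKssKs   [K -> S s K]
SsKsKssKs => ssKsKssKs   [S -> s]
ssKsKssKs => ssdssKssKs   [K -> d s]
ssdssKssKs => ssdssdsssKs   [K -> d s]
ssdssdsssKs => ssdssdsssdss   [K -> d s]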